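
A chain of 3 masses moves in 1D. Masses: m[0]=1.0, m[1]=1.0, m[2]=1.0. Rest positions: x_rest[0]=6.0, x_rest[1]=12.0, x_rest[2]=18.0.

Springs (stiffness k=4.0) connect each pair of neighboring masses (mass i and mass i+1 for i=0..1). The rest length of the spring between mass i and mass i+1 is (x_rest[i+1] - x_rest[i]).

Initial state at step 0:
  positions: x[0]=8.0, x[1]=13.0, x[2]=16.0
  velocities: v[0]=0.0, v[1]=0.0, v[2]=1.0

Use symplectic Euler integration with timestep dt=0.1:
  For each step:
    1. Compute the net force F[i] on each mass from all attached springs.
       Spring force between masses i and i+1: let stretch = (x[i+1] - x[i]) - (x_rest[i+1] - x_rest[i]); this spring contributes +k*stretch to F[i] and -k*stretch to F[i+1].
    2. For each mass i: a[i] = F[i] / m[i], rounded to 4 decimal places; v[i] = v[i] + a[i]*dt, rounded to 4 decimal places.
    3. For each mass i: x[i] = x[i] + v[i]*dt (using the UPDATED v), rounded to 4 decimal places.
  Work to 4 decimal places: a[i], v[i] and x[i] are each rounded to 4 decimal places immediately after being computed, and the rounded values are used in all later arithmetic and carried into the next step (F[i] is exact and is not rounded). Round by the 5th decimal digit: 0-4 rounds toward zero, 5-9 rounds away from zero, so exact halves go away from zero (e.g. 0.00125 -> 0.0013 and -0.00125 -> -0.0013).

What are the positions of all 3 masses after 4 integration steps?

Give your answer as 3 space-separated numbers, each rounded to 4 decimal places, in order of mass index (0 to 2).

Answer: 7.5800 12.3733 17.4467

Derivation:
Step 0: x=[8.0000 13.0000 16.0000] v=[0.0000 0.0000 1.0000]
Step 1: x=[7.9600 12.9200 16.2200] v=[-0.4000 -0.8000 2.2000]
Step 2: x=[7.8784 12.7736 16.5480] v=[-0.8160 -1.4640 3.2800]
Step 3: x=[7.7526 12.5824 16.9650] v=[-1.2579 -1.9123 4.1702]
Step 4: x=[7.5800 12.3733 17.4467] v=[-1.7260 -2.0912 4.8172]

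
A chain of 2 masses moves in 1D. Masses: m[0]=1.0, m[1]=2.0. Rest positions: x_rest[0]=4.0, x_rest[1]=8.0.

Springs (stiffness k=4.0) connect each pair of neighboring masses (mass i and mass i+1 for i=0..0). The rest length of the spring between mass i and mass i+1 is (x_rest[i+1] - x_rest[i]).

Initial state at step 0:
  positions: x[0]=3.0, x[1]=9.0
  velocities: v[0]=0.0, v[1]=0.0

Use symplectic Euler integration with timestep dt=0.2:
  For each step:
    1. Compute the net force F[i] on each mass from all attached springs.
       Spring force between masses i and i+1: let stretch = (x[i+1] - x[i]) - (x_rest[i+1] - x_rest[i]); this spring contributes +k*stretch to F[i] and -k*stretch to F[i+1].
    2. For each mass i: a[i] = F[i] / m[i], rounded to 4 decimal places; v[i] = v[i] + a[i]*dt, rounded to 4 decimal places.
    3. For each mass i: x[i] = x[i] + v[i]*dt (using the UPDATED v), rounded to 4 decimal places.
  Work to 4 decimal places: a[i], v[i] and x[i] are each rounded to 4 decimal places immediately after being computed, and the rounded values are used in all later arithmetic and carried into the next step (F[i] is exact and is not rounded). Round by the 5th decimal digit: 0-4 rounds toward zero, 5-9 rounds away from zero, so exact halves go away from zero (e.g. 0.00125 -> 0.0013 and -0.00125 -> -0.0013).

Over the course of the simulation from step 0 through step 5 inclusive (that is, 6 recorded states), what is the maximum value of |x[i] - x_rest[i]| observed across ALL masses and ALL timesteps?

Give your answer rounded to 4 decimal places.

Answer: 1.5894

Derivation:
Step 0: x=[3.0000 9.0000] v=[0.0000 0.0000]
Step 1: x=[3.3200 8.8400] v=[1.6000 -0.8000]
Step 2: x=[3.8832 8.5584] v=[2.8160 -1.4080]
Step 3: x=[4.5544 8.2228] v=[3.3562 -1.6781]
Step 4: x=[5.1726 7.9137] v=[3.0909 -1.5455]
Step 5: x=[5.5894 7.7053] v=[2.0838 -1.0419]
Max displacement = 1.5894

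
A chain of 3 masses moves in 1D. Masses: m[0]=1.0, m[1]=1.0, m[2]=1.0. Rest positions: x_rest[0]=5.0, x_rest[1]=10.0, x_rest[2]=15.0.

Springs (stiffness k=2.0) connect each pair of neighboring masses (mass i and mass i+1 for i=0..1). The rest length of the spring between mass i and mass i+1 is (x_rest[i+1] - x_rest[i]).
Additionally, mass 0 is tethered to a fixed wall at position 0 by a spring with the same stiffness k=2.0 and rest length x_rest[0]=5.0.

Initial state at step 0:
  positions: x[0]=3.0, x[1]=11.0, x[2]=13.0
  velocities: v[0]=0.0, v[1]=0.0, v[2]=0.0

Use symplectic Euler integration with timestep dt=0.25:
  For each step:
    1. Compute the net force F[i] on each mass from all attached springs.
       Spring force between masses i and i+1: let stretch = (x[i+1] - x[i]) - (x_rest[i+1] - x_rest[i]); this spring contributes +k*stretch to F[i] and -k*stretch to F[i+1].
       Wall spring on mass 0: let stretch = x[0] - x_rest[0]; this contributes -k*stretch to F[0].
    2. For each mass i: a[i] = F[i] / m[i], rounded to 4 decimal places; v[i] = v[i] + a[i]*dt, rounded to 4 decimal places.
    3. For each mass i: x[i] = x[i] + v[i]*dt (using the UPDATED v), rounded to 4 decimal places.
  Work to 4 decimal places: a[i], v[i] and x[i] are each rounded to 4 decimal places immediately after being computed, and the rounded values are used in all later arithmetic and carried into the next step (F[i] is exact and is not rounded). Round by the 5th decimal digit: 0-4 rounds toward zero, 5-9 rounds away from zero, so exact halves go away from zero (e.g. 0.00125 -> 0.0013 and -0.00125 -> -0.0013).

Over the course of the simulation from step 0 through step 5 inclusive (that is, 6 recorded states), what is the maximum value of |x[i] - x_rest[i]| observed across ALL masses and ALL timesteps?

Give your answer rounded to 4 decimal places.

Answer: 2.6496

Derivation:
Step 0: x=[3.0000 11.0000 13.0000] v=[0.0000 0.0000 0.0000]
Step 1: x=[3.6250 10.2500 13.3750] v=[2.5000 -3.0000 1.5000]
Step 2: x=[4.6250 9.0625 13.9844] v=[4.0000 -4.7500 2.4375]
Step 3: x=[5.6016 7.9356 14.6036] v=[3.9063 -4.5078 2.4766]
Step 4: x=[6.1697 7.3504 15.0143] v=[2.2725 -2.3408 1.6426]
Step 5: x=[6.1142 7.5756 15.0920] v=[-0.2220 0.9008 0.3107]
Max displacement = 2.6496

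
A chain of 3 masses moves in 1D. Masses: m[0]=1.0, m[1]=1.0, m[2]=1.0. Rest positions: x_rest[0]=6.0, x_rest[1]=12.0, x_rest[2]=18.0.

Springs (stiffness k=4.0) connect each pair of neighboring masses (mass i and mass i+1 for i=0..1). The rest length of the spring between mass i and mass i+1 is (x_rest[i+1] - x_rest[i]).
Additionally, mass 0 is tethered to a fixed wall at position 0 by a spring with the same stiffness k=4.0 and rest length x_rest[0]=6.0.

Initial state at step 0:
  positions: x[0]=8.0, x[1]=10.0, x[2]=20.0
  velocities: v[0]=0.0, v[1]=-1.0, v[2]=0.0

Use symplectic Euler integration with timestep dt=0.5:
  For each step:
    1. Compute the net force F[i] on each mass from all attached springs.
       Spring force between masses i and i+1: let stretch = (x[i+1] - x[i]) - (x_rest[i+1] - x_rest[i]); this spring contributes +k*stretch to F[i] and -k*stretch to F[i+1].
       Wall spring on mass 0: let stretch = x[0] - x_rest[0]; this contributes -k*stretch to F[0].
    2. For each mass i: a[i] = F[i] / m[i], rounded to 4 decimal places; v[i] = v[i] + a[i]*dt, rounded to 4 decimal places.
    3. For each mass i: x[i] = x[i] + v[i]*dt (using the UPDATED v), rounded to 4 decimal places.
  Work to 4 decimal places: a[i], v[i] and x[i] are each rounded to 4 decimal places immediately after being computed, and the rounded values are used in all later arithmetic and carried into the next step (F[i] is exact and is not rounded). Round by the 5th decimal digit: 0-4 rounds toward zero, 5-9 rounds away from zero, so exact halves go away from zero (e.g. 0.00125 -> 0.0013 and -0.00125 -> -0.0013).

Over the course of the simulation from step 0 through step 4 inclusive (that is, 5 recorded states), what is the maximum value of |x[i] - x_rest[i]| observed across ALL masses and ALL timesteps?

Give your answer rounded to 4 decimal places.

Step 0: x=[8.0000 10.0000 20.0000] v=[0.0000 -1.0000 0.0000]
Step 1: x=[2.0000 17.5000 16.0000] v=[-12.0000 15.0000 -8.0000]
Step 2: x=[9.5000 8.0000 19.5000] v=[15.0000 -19.0000 7.0000]
Step 3: x=[6.0000 11.5000 17.5000] v=[-7.0000 7.0000 -4.0000]
Step 4: x=[2.0000 15.5000 15.5000] v=[-8.0000 8.0000 -4.0000]
Max displacement = 5.5000

Answer: 5.5000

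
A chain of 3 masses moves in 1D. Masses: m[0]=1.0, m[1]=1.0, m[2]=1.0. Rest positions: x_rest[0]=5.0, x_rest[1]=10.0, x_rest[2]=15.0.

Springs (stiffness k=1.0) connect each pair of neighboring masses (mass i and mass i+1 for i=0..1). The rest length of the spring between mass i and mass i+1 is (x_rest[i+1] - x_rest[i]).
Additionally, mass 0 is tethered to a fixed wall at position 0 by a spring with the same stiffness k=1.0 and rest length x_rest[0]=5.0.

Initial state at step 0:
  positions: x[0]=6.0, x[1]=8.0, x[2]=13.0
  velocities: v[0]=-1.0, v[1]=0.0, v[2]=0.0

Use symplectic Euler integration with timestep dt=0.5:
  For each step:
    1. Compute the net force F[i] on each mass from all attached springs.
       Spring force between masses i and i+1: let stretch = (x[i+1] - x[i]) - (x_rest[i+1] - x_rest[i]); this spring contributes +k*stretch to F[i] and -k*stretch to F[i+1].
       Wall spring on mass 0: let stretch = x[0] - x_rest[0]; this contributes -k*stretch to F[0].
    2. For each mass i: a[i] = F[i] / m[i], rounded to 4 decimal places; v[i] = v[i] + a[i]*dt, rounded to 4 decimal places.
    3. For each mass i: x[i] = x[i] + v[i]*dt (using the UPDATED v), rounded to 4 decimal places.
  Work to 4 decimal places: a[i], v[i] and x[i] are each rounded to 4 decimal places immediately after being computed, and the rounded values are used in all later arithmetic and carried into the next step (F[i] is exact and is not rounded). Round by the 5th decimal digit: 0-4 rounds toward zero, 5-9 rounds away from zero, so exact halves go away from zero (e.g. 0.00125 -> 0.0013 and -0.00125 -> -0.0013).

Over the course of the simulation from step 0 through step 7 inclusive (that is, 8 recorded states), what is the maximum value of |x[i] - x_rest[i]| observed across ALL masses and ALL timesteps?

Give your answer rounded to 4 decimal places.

Step 0: x=[6.0000 8.0000 13.0000] v=[-1.0000 0.0000 0.0000]
Step 1: x=[4.5000 8.7500 13.0000] v=[-3.0000 1.5000 0.0000]
Step 2: x=[2.9375 9.5000 13.1875] v=[-3.1250 1.5000 0.3750]
Step 3: x=[2.2813 9.5313 13.7032] v=[-1.3125 0.0625 1.0313]
Step 4: x=[2.8673 8.7930 14.4259] v=[1.1719 -1.4766 1.4454]
Step 5: x=[4.2179 7.9815 14.9904] v=[2.7011 -1.6230 1.1290]
Step 6: x=[5.4549 7.9813 15.0527] v=[2.4740 -0.0004 0.1246]
Step 7: x=[5.9598 9.1174 14.5972] v=[1.0098 2.2721 -0.9111]
Max displacement = 2.7187

Answer: 2.7187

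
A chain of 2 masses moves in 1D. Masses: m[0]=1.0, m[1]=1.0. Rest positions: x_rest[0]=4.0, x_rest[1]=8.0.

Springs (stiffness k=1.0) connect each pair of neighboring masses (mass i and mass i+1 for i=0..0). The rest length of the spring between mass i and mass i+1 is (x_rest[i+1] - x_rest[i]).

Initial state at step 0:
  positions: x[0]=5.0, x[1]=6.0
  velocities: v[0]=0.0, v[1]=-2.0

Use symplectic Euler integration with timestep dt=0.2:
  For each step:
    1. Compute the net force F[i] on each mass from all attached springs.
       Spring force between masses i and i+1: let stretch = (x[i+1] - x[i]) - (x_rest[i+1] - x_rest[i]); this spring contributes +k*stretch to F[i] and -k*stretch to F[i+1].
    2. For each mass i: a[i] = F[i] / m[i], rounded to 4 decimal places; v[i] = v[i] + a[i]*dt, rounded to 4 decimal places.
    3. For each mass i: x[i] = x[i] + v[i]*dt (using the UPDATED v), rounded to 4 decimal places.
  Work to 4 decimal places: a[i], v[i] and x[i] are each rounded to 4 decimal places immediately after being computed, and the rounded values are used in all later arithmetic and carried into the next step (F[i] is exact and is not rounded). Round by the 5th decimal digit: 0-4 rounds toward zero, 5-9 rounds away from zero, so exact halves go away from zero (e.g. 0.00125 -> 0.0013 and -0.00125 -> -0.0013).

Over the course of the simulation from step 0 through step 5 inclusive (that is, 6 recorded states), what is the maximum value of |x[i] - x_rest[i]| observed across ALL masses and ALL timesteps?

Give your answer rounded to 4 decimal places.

Answer: 2.4645

Derivation:
Step 0: x=[5.0000 6.0000] v=[0.0000 -2.0000]
Step 1: x=[4.8800 5.7200] v=[-0.6000 -1.4000]
Step 2: x=[4.6336 5.5664] v=[-1.2320 -0.7680]
Step 3: x=[4.2645 5.5355] v=[-1.8454 -0.1546]
Step 4: x=[3.7863 5.6137] v=[-2.3912 0.3912]
Step 5: x=[3.2212 5.7788] v=[-2.8257 0.8257]
Max displacement = 2.4645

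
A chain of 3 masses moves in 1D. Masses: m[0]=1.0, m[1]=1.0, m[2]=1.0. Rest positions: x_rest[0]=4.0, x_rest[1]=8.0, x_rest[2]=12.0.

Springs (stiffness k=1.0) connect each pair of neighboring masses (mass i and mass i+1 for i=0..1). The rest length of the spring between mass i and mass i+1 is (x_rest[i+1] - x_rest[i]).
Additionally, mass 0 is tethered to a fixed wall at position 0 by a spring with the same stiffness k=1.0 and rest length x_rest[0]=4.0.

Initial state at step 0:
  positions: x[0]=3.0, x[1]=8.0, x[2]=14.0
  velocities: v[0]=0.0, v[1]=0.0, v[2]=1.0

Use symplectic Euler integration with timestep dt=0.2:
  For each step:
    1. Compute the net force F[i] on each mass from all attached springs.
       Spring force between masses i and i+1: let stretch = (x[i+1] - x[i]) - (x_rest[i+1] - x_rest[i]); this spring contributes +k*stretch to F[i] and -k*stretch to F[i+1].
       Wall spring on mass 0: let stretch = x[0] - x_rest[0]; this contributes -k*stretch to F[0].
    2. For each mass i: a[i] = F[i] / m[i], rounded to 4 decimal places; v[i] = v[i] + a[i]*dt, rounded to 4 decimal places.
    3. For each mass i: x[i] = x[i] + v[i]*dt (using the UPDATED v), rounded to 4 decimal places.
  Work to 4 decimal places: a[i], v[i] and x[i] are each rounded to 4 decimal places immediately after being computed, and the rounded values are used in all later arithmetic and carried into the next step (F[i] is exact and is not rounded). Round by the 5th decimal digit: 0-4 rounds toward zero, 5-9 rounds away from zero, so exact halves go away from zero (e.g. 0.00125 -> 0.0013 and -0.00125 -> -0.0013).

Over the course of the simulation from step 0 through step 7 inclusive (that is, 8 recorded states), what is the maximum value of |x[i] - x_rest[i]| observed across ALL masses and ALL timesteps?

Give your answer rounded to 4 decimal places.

Step 0: x=[3.0000 8.0000 14.0000] v=[0.0000 0.0000 1.0000]
Step 1: x=[3.0800 8.0400 14.1200] v=[0.4000 0.2000 0.6000]
Step 2: x=[3.2352 8.1248 14.1568] v=[0.7760 0.4240 0.1840]
Step 3: x=[3.4566 8.2553 14.1123] v=[1.1069 0.6525 -0.2224]
Step 4: x=[3.7317 8.4281 13.9935] v=[1.3753 0.8642 -0.5938]
Step 5: x=[4.0453 8.6357 13.8121] v=[1.5682 1.0380 -0.9069]
Step 6: x=[4.3807 8.8667 13.5837] v=[1.6772 1.1552 -1.1422]
Step 7: x=[4.7204 9.1070 13.3266] v=[1.6983 1.2014 -1.2856]
Max displacement = 2.1568

Answer: 2.1568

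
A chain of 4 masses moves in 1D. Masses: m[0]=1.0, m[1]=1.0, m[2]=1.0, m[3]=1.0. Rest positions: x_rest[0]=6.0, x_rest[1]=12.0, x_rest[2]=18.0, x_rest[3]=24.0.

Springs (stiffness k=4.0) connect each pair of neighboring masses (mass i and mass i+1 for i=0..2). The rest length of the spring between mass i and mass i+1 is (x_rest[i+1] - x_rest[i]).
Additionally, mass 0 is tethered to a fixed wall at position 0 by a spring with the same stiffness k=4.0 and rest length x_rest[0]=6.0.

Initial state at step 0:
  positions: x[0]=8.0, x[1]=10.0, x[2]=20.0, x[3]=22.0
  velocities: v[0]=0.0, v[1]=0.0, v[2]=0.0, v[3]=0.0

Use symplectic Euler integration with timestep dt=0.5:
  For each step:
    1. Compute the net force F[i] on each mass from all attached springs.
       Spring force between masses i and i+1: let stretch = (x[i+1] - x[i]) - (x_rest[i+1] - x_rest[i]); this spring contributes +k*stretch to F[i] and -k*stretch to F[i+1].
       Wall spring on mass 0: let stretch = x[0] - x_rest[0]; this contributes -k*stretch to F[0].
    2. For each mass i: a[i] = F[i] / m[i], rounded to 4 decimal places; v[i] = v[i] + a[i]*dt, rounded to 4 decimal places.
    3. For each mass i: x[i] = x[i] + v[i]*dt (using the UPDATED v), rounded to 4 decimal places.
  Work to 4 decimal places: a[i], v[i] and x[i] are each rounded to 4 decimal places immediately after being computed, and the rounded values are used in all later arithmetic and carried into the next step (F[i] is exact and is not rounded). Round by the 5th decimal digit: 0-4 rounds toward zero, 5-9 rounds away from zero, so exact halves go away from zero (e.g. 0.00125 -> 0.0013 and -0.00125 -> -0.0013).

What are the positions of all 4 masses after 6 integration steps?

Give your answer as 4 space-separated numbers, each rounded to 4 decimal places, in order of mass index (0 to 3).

Answer: 2.0000 20.0000 12.0000 26.0000

Derivation:
Step 0: x=[8.0000 10.0000 20.0000 22.0000] v=[0.0000 0.0000 0.0000 0.0000]
Step 1: x=[2.0000 18.0000 12.0000 26.0000] v=[-12.0000 16.0000 -16.0000 8.0000]
Step 2: x=[10.0000 4.0000 24.0000 22.0000] v=[16.0000 -28.0000 24.0000 -8.0000]
Step 3: x=[2.0000 16.0000 14.0000 26.0000] v=[-16.0000 24.0000 -20.0000 8.0000]
Step 4: x=[6.0000 12.0000 18.0000 24.0000] v=[8.0000 -8.0000 8.0000 -4.0000]
Step 5: x=[10.0000 8.0000 22.0000 22.0000] v=[8.0000 -8.0000 8.0000 -4.0000]
Step 6: x=[2.0000 20.0000 12.0000 26.0000] v=[-16.0000 24.0000 -20.0000 8.0000]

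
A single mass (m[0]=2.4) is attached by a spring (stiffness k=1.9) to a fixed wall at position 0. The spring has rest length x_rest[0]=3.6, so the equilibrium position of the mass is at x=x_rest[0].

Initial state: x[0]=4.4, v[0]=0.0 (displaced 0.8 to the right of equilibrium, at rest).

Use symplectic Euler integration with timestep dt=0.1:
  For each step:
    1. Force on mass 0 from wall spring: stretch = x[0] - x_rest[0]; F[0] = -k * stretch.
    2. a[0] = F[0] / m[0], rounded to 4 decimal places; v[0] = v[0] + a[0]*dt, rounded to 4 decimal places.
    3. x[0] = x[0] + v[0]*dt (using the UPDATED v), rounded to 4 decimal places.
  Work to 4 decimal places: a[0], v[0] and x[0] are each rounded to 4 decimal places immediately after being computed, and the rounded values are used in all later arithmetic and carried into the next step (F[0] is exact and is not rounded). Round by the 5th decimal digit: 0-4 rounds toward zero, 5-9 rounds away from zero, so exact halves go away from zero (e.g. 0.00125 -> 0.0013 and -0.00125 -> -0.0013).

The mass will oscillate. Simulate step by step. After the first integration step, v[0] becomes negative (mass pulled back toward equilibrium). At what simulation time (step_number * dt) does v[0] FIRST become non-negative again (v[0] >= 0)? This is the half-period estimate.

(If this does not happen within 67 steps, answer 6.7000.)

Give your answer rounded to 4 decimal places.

Answer: 3.6000

Derivation:
Step 0: x=[4.4000] v=[0.0000]
Step 1: x=[4.3937] v=[-0.0633]
Step 2: x=[4.3811] v=[-0.1261]
Step 3: x=[4.3623] v=[-0.1879]
Step 4: x=[4.3375] v=[-0.2483]
Step 5: x=[4.3068] v=[-0.3067]
Step 6: x=[4.2705] v=[-0.3627]
Step 7: x=[4.2289] v=[-0.4158]
Step 8: x=[4.1823] v=[-0.4656]
Step 9: x=[4.1311] v=[-0.5117]
Step 10: x=[4.0757] v=[-0.5538]
Step 11: x=[4.0166] v=[-0.5915]
Step 12: x=[3.9542] v=[-0.6245]
Step 13: x=[3.8890] v=[-0.6525]
Step 14: x=[3.8215] v=[-0.6754]
Step 15: x=[3.7522] v=[-0.6929]
Step 16: x=[3.6817] v=[-0.7050]
Step 17: x=[3.6106] v=[-0.7115]
Step 18: x=[3.5394] v=[-0.7123]
Step 19: x=[3.4687] v=[-0.7075]
Step 20: x=[3.3990] v=[-0.6971]
Step 21: x=[3.3309] v=[-0.6812]
Step 22: x=[3.2649] v=[-0.6599]
Step 23: x=[3.2016] v=[-0.6334]
Step 24: x=[3.1414] v=[-0.6019]
Step 25: x=[3.0848] v=[-0.5656]
Step 26: x=[3.0323] v=[-0.5248]
Step 27: x=[2.9843] v=[-0.4799]
Step 28: x=[2.9412] v=[-0.4312]
Step 29: x=[2.9033] v=[-0.3790]
Step 30: x=[2.8709] v=[-0.3238]
Step 31: x=[2.8443] v=[-0.2661]
Step 32: x=[2.8237] v=[-0.2063]
Step 33: x=[2.8092] v=[-0.1448]
Step 34: x=[2.8010] v=[-0.0822]
Step 35: x=[2.7991] v=[-0.0190]
Step 36: x=[2.8035] v=[0.0444]
First v>=0 after going negative at step 36, time=3.6000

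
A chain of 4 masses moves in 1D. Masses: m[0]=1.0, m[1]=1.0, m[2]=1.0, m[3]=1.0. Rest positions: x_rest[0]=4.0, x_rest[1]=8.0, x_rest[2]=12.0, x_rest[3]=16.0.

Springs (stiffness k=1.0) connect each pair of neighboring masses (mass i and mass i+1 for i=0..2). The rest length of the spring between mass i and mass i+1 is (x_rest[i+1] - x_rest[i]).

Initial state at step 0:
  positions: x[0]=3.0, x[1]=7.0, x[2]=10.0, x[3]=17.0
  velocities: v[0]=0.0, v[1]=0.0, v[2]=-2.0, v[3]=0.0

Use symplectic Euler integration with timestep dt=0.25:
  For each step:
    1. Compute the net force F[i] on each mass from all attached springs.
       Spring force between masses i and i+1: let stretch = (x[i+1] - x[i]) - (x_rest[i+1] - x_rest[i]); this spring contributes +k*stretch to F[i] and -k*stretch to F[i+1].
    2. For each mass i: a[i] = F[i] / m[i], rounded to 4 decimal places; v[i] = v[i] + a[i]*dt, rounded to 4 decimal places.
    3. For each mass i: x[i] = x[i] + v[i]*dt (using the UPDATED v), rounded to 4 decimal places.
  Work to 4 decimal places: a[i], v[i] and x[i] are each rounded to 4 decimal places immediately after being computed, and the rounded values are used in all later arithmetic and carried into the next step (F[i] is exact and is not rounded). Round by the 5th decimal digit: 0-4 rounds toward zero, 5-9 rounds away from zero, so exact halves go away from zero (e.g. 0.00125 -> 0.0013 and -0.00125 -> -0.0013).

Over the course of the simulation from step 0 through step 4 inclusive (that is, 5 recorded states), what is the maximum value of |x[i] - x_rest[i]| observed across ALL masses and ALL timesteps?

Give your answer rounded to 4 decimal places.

Step 0: x=[3.0000 7.0000 10.0000 17.0000] v=[0.0000 0.0000 -2.0000 0.0000]
Step 1: x=[3.0000 6.9375 9.7500 16.8125] v=[0.0000 -0.2500 -1.0000 -0.7500]
Step 2: x=[2.9961 6.8047 9.7656 16.4336] v=[-0.0156 -0.5313 0.0625 -1.5156]
Step 3: x=[2.9802 6.6189 10.0129 15.8880] v=[-0.0635 -0.7432 0.9893 -2.1826]
Step 4: x=[2.9418 6.4178 10.4153 15.2252] v=[-0.1538 -0.8044 1.6096 -2.6514]
Max displacement = 2.2500

Answer: 2.2500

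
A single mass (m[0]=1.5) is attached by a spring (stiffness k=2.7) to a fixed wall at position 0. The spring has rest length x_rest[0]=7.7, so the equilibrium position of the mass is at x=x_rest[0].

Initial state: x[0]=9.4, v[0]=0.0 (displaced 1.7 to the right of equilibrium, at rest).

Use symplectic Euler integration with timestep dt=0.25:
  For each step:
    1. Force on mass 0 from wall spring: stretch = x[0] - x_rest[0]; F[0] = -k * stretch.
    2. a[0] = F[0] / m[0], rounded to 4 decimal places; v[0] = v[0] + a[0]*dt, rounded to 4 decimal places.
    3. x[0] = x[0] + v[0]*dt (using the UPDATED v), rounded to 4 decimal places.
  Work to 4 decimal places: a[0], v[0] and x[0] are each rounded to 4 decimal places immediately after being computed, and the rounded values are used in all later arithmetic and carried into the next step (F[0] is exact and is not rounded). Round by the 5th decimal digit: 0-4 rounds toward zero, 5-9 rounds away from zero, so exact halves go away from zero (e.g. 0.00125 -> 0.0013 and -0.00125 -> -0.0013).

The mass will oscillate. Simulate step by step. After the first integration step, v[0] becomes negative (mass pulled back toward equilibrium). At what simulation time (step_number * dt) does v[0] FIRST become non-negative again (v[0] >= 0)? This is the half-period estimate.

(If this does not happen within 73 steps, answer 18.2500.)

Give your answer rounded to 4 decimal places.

Step 0: x=[9.4000] v=[0.0000]
Step 1: x=[9.2088] v=[-0.7650]
Step 2: x=[8.8478] v=[-1.4440]
Step 3: x=[8.3577] v=[-1.9605]
Step 4: x=[7.7936] v=[-2.2565]
Step 5: x=[7.2190] v=[-2.2986]
Step 6: x=[6.6985] v=[-2.0822]
Step 7: x=[6.2906] v=[-1.6315]
Step 8: x=[6.0413] v=[-0.9973]
Step 9: x=[5.9786] v=[-0.2509]
Step 10: x=[6.1095] v=[0.5237]
First v>=0 after going negative at step 10, time=2.5000

Answer: 2.5000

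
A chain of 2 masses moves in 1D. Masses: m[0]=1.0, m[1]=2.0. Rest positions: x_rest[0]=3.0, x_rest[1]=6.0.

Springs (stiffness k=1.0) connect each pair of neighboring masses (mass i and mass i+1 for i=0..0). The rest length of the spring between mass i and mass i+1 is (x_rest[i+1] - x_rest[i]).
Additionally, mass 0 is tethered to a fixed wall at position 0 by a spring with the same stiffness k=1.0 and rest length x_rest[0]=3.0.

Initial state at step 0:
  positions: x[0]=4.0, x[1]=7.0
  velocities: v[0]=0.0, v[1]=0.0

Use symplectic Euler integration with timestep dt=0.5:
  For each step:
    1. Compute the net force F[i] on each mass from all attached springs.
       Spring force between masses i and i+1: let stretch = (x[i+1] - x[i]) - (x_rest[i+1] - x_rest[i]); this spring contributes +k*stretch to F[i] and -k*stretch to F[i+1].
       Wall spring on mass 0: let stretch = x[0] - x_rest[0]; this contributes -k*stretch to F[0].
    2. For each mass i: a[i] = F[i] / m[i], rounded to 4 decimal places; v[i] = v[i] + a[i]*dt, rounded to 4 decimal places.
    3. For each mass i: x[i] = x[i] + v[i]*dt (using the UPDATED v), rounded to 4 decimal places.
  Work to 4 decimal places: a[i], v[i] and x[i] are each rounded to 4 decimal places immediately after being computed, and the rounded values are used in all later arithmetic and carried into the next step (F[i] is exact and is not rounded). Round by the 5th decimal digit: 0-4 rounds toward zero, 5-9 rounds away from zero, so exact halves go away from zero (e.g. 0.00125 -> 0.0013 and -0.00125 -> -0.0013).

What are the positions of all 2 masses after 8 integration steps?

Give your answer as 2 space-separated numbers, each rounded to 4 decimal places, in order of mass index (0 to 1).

Answer: 3.1337 5.4320

Derivation:
Step 0: x=[4.0000 7.0000] v=[0.0000 0.0000]
Step 1: x=[3.7500 7.0000] v=[-0.5000 0.0000]
Step 2: x=[3.3750 6.9688] v=[-0.7500 -0.0625]
Step 3: x=[3.0547 6.8633] v=[-0.6406 -0.2110]
Step 4: x=[2.9229 6.6567] v=[-0.2637 -0.4132]
Step 5: x=[2.9938 6.3584] v=[0.1418 -0.5967]
Step 6: x=[3.1574 6.0145] v=[0.3272 -0.6879]
Step 7: x=[3.2460 5.6884] v=[0.1771 -0.6522]
Step 8: x=[3.1337 5.4320] v=[-0.2247 -0.5128]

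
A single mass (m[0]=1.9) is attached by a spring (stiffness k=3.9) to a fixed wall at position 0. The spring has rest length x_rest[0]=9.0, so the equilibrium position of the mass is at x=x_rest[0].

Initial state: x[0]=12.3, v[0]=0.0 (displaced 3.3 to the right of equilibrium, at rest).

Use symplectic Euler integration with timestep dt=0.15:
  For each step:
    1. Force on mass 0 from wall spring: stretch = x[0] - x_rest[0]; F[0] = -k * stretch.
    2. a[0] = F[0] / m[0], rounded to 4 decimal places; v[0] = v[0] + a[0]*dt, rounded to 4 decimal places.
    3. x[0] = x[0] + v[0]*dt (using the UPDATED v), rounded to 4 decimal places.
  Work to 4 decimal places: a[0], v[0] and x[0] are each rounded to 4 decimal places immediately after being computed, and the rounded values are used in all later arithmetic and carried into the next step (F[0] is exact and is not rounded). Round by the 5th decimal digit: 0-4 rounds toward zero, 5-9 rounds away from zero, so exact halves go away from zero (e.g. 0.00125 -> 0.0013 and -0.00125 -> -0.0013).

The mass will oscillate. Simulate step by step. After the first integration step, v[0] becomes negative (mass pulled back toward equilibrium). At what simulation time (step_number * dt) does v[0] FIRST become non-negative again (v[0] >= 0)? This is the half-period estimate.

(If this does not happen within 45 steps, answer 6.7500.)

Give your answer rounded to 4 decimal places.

Answer: 2.2500

Derivation:
Step 0: x=[12.3000] v=[0.0000]
Step 1: x=[12.1476] v=[-1.0161]
Step 2: x=[11.8498] v=[-1.9852]
Step 3: x=[11.4204] v=[-2.8626]
Step 4: x=[10.8792] v=[-3.6078]
Step 5: x=[10.2512] v=[-4.1864]
Step 6: x=[9.5655] v=[-4.5716]
Step 7: x=[8.8536] v=[-4.7457]
Step 8: x=[8.1485] v=[-4.7006]
Step 9: x=[7.4827] v=[-4.4384]
Step 10: x=[6.8870] v=[-3.9712]
Step 11: x=[6.3889] v=[-3.3206]
Step 12: x=[6.0114] v=[-2.5167]
Step 13: x=[5.7719] v=[-1.5965]
Step 14: x=[5.6815] v=[-0.6026]
Step 15: x=[5.7444] v=[0.4192]
First v>=0 after going negative at step 15, time=2.2500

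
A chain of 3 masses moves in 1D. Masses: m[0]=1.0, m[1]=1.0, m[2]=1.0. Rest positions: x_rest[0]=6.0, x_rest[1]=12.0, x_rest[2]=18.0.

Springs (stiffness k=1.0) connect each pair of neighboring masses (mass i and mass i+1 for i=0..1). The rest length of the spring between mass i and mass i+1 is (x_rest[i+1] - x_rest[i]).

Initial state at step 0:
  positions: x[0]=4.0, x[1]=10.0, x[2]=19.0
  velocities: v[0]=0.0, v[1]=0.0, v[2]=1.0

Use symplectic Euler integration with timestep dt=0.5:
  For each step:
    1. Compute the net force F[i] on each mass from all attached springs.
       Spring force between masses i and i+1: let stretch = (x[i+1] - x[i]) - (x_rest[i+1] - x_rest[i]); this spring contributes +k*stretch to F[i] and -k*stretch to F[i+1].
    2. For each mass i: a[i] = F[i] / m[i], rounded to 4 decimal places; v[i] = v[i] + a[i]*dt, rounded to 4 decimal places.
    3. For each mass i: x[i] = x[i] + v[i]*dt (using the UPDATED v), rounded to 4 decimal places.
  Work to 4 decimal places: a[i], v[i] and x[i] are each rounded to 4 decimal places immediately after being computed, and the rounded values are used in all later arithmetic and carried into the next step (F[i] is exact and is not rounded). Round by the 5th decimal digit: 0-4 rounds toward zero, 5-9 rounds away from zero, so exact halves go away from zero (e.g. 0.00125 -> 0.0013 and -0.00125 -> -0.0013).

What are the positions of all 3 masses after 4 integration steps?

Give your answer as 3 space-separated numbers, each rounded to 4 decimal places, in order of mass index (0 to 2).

Step 0: x=[4.0000 10.0000 19.0000] v=[0.0000 0.0000 1.0000]
Step 1: x=[4.0000 10.7500 18.7500] v=[0.0000 1.5000 -0.5000]
Step 2: x=[4.1875 11.8125 18.0000] v=[0.3750 2.1250 -1.5000]
Step 3: x=[4.7813 12.5157 17.2031] v=[1.1875 1.4063 -1.5938]
Step 4: x=[5.8087 12.4571 16.7344] v=[2.0547 -0.1172 -0.9375]

Answer: 5.8087 12.4571 16.7344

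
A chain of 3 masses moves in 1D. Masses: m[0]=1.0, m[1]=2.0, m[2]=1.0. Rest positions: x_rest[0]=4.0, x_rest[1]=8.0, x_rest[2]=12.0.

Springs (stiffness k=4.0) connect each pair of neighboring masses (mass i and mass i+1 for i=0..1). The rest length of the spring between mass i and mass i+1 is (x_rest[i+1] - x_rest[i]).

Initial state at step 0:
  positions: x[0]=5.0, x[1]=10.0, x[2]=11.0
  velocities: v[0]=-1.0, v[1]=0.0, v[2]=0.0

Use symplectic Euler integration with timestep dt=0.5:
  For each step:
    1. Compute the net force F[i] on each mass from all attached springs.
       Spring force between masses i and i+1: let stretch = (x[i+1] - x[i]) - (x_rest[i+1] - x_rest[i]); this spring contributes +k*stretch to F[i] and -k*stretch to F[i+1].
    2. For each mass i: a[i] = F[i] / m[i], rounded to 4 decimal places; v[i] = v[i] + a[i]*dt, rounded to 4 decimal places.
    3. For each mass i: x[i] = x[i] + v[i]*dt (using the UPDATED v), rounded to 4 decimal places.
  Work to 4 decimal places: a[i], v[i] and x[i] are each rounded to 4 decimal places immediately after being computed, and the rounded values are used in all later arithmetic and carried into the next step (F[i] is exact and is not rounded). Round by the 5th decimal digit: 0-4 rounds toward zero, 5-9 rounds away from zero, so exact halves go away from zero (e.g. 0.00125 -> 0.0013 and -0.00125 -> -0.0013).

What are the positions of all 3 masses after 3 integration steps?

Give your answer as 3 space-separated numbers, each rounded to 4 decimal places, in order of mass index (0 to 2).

Step 0: x=[5.0000 10.0000 11.0000] v=[-1.0000 0.0000 0.0000]
Step 1: x=[5.5000 8.0000 14.0000] v=[1.0000 -4.0000 6.0000]
Step 2: x=[4.5000 7.7500 15.0000] v=[-2.0000 -0.5000 2.0000]
Step 3: x=[2.7500 9.5000 12.7500] v=[-3.5000 3.5000 -4.5000]

Answer: 2.7500 9.5000 12.7500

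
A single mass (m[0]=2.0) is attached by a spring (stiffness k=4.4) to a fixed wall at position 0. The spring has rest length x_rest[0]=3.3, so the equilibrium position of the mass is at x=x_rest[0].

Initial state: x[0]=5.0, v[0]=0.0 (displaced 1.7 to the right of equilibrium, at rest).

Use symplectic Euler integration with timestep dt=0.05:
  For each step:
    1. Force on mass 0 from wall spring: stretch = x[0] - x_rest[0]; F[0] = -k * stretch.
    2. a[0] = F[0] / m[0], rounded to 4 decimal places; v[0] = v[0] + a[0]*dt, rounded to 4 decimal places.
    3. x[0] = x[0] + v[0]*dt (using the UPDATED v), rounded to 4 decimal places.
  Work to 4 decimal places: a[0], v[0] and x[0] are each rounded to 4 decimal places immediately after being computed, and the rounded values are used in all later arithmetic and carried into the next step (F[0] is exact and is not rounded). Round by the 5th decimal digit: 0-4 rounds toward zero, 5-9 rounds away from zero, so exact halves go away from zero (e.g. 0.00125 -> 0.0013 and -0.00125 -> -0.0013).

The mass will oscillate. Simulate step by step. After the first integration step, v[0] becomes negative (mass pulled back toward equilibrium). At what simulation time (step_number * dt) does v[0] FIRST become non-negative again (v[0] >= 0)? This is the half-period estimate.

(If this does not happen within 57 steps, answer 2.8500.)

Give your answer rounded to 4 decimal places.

Answer: 2.1500

Derivation:
Step 0: x=[5.0000] v=[0.0000]
Step 1: x=[4.9907] v=[-0.1870]
Step 2: x=[4.9721] v=[-0.3730]
Step 3: x=[4.9443] v=[-0.5569]
Step 4: x=[4.9074] v=[-0.7378]
Step 5: x=[4.8617] v=[-0.9146]
Step 6: x=[4.8074] v=[-1.0864]
Step 7: x=[4.7448] v=[-1.2522]
Step 8: x=[4.6742] v=[-1.4111]
Step 9: x=[4.5961] v=[-1.5623]
Step 10: x=[4.5109] v=[-1.7049]
Step 11: x=[4.4190] v=[-1.8381]
Step 12: x=[4.3209] v=[-1.9612]
Step 13: x=[4.2172] v=[-2.0735]
Step 14: x=[4.1085] v=[-2.1744]
Step 15: x=[3.9953] v=[-2.2633]
Step 16: x=[3.8783] v=[-2.3398]
Step 17: x=[3.7581] v=[-2.4034]
Step 18: x=[3.6354] v=[-2.4538]
Step 19: x=[3.5109] v=[-2.4907]
Step 20: x=[3.3852] v=[-2.5139]
Step 21: x=[3.2590] v=[-2.5233]
Step 22: x=[3.1331] v=[-2.5188]
Step 23: x=[3.0081] v=[-2.5004]
Step 24: x=[2.8847] v=[-2.4683]
Step 25: x=[2.7636] v=[-2.4226]
Step 26: x=[2.6454] v=[-2.3636]
Step 27: x=[2.5308] v=[-2.2916]
Step 28: x=[2.4205] v=[-2.2070]
Step 29: x=[2.3150] v=[-2.1103]
Step 30: x=[2.2149] v=[-2.0020]
Step 31: x=[2.1208] v=[-1.8826]
Step 32: x=[2.0332] v=[-1.7529]
Step 33: x=[1.9525] v=[-1.6136]
Step 34: x=[1.8792] v=[-1.4654]
Step 35: x=[1.8137] v=[-1.3091]
Step 36: x=[1.7564] v=[-1.1456]
Step 37: x=[1.7076] v=[-0.9758]
Step 38: x=[1.6676] v=[-0.8006]
Step 39: x=[1.6366] v=[-0.6210]
Step 40: x=[1.6147] v=[-0.4380]
Step 41: x=[1.6021] v=[-0.2526]
Step 42: x=[1.5988] v=[-0.0658]
Step 43: x=[1.6049] v=[0.1213]
First v>=0 after going negative at step 43, time=2.1500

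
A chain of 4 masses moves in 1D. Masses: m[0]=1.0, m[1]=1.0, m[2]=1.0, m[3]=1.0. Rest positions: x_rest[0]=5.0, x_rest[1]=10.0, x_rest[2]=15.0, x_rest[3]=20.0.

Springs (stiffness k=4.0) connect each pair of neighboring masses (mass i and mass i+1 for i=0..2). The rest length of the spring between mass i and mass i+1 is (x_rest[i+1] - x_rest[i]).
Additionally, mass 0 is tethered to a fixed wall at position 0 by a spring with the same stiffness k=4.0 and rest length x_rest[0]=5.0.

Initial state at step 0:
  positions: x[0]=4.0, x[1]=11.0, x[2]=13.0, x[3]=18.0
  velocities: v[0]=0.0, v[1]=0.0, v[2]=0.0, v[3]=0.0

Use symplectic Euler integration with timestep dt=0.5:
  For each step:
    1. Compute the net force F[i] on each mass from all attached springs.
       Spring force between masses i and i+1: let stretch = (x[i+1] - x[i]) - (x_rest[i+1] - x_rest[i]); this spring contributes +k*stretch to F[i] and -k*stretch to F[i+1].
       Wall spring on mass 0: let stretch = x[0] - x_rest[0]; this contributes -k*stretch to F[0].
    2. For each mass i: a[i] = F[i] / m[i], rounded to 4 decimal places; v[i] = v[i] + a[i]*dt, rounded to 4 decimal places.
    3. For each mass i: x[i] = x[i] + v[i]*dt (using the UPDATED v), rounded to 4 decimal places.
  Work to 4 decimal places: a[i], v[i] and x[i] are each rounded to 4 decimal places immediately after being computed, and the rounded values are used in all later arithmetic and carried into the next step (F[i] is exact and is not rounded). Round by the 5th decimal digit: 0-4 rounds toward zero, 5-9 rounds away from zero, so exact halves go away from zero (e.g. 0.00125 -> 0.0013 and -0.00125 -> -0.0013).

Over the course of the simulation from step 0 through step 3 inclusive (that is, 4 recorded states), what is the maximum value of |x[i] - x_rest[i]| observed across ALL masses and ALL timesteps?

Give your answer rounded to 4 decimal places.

Answer: 4.0000

Derivation:
Step 0: x=[4.0000 11.0000 13.0000 18.0000] v=[0.0000 0.0000 0.0000 0.0000]
Step 1: x=[7.0000 6.0000 16.0000 18.0000] v=[6.0000 -10.0000 6.0000 0.0000]
Step 2: x=[2.0000 12.0000 11.0000 21.0000] v=[-10.0000 12.0000 -10.0000 6.0000]
Step 3: x=[5.0000 7.0000 17.0000 19.0000] v=[6.0000 -10.0000 12.0000 -4.0000]
Max displacement = 4.0000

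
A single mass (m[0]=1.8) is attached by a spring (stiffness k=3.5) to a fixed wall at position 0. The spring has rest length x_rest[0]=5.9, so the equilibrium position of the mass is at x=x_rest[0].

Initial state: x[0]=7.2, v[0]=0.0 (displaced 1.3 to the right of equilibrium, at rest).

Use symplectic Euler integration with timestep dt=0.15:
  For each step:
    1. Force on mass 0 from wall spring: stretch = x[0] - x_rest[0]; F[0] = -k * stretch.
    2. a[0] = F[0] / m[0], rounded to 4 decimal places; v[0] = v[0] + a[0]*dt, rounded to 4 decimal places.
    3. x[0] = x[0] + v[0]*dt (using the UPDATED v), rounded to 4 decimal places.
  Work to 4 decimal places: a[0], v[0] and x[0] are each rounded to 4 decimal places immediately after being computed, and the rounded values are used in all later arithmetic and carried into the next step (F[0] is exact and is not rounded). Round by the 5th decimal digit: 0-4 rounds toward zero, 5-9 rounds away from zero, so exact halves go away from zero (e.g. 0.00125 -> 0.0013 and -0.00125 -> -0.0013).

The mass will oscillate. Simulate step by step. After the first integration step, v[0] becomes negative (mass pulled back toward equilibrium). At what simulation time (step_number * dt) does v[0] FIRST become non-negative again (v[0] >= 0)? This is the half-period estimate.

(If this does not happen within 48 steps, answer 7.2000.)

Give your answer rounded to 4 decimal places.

Answer: 2.2500

Derivation:
Step 0: x=[7.2000] v=[0.0000]
Step 1: x=[7.1431] v=[-0.3792]
Step 2: x=[7.0318] v=[-0.7418]
Step 3: x=[6.8710] v=[-1.0719]
Step 4: x=[6.6677] v=[-1.3551]
Step 5: x=[6.4309] v=[-1.5790]
Step 6: x=[6.1708] v=[-1.7338]
Step 7: x=[5.8989] v=[-1.8128]
Step 8: x=[5.6270] v=[-1.8125]
Step 9: x=[5.3671] v=[-1.7329]
Step 10: x=[5.1305] v=[-1.5775]
Step 11: x=[4.9275] v=[-1.3531]
Step 12: x=[4.7671] v=[-1.0695]
Step 13: x=[4.6562] v=[-0.7391]
Step 14: x=[4.5998] v=[-0.3763]
Step 15: x=[4.6002] v=[0.0029]
First v>=0 after going negative at step 15, time=2.2500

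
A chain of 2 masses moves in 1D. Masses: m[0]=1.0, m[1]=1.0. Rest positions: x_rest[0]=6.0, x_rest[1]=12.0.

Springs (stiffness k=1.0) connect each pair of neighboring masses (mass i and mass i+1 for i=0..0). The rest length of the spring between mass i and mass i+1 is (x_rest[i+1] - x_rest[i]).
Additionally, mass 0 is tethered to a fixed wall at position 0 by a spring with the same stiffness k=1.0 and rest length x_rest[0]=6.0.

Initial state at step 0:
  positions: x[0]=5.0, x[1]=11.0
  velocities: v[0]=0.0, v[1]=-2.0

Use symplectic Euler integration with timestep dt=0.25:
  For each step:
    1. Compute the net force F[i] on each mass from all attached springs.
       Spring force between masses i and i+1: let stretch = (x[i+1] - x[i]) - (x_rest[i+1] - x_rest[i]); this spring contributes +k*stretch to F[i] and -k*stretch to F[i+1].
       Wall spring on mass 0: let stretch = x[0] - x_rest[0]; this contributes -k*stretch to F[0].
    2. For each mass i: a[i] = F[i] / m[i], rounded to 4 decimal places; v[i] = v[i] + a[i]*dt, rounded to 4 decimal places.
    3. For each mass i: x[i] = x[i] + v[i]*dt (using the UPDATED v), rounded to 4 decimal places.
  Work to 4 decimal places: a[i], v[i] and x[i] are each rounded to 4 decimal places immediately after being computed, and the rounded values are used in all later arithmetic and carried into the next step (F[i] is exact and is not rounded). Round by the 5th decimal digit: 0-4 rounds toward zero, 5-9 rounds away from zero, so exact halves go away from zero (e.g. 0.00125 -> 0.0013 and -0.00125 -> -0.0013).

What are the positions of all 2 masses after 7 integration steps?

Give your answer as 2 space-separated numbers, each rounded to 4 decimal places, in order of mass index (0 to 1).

Answer: 4.8710 9.1830

Derivation:
Step 0: x=[5.0000 11.0000] v=[0.0000 -2.0000]
Step 1: x=[5.0625 10.5000] v=[0.2500 -2.0000]
Step 2: x=[5.1485 10.0352] v=[0.3438 -1.8594]
Step 3: x=[5.2181 9.6399] v=[0.2784 -1.5811]
Step 4: x=[5.2379 9.3433] v=[0.0793 -1.1866]
Step 5: x=[5.1870 9.1651] v=[-0.2038 -0.7130]
Step 6: x=[5.0605 9.1132] v=[-0.5060 -0.2075]
Step 7: x=[4.8710 9.1830] v=[-0.7580 0.2793]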